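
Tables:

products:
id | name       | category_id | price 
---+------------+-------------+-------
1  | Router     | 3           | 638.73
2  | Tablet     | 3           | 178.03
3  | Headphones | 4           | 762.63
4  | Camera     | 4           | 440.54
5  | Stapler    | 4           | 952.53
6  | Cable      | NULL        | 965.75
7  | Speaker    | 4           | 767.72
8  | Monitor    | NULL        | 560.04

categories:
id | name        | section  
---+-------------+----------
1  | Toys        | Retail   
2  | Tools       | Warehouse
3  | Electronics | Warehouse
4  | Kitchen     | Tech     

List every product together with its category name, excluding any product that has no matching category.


INNER JOIN keeps only products rows whose category_id matches an id in categories. Walk through each product:
  - product 1 (Router): category_id=3 -> matches Electronics
  - product 2 (Tablet): category_id=3 -> matches Electronics
  - product 3 (Headphones): category_id=4 -> matches Kitchen
  - product 4 (Camera): category_id=4 -> matches Kitchen
  - product 5 (Stapler): category_id=4 -> matches Kitchen
  - product 6 (Cable): category_id=NULL, no match -> dropped
  - product 7 (Speaker): category_id=4 -> matches Kitchen
  - product 8 (Monitor): category_id=NULL, no match -> dropped
So 2 of 8 rows are dropped.

SQL:
SELECT a.name, b.name AS category
FROM products a
INNER JOIN categories b ON a.category_id = b.id

Result:
name       | category   
-----------+------------
Router     | Electronics
Tablet     | Electronics
Headphones | Kitchen    
Camera     | Kitchen    
Stapler    | Kitchen    
Speaker    | Kitchen    


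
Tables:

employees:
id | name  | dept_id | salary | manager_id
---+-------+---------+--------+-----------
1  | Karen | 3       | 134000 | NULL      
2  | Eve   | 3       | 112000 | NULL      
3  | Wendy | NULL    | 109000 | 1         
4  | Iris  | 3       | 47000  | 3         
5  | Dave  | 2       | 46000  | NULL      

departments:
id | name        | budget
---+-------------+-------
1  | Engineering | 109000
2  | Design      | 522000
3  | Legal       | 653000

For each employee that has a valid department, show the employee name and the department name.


INNER JOIN keeps only employees rows whose dept_id matches an id in departments. Walk through each employee:
  - employee 1 (Karen): dept_id=3 -> matches Legal
  - employee 2 (Eve): dept_id=3 -> matches Legal
  - employee 3 (Wendy): dept_id=NULL, no match -> dropped
  - employee 4 (Iris): dept_id=3 -> matches Legal
  - employee 5 (Dave): dept_id=2 -> matches Design
So 1 of 5 rows is dropped.

SQL:
SELECT a.name, b.name AS department
FROM employees a
INNER JOIN departments b ON a.dept_id = b.id

Result:
name  | department
------+-----------
Karen | Legal     
Eve   | Legal     
Iris  | Legal     
Dave  | Design    


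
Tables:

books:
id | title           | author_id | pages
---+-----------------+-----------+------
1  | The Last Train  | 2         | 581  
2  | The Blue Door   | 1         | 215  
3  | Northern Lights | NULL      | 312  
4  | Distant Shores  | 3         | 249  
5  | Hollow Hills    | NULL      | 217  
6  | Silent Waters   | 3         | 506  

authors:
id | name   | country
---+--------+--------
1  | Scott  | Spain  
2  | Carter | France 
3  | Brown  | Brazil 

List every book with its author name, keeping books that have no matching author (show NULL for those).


LEFT JOIN keeps every row from books (the left table); where author_id has no match in authors, the author columns become NULL. Walk through each book:
  - book 1 (The Last Train): author_id=2 -> matches Carter
  - book 2 (The Blue Door): author_id=1 -> matches Scott
  - book 3 (Northern Lights): author_id=NULL, no match -> kept with NULL
  - book 4 (Distant Shores): author_id=3 -> matches Brown
  - book 5 (Hollow Hills): author_id=NULL, no match -> kept with NULL
  - book 6 (Silent Waters): author_id=3 -> matches Brown
All 6 rows appear; 2 have NULL author.

SQL:
SELECT a.title, b.name AS author
FROM books a
LEFT JOIN authors b ON a.author_id = b.id

Result:
title           | author
----------------+-------
The Last Train  | Carter
The Blue Door   | Scott 
Northern Lights | NULL  
Distant Shores  | Brown 
Hollow Hills    | NULL  
Silent Waters   | Brown 


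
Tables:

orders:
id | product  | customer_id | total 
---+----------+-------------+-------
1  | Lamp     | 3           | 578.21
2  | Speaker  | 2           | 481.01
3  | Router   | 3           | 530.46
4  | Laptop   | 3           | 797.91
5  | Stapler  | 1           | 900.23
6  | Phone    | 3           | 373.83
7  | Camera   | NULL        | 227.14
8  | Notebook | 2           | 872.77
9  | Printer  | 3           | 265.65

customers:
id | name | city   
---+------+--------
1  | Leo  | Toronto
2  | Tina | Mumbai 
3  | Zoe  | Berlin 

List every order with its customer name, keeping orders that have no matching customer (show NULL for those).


LEFT JOIN keeps every row from orders (the left table); where customer_id has no match in customers, the customer columns become NULL. Walk through each order:
  - order 1 (Lamp): customer_id=3 -> matches Zoe
  - order 2 (Speaker): customer_id=2 -> matches Tina
  - order 3 (Router): customer_id=3 -> matches Zoe
  - order 4 (Laptop): customer_id=3 -> matches Zoe
  - order 5 (Stapler): customer_id=1 -> matches Leo
  - order 6 (Phone): customer_id=3 -> matches Zoe
  - order 7 (Camera): customer_id=NULL, no match -> kept with NULL
  - order 8 (Notebook): customer_id=2 -> matches Tina
  - order 9 (Printer): customer_id=3 -> matches Zoe
All 9 rows appear; 1 has NULL customer.

SQL:
SELECT a.product, b.name AS customer
FROM orders a
LEFT JOIN customers b ON a.customer_id = b.id

Result:
product  | customer
---------+---------
Lamp     | Zoe     
Speaker  | Tina    
Router   | Zoe     
Laptop   | Zoe     
Stapler  | Leo     
Phone    | Zoe     
Camera   | NULL    
Notebook | Tina    
Printer  | Zoe     


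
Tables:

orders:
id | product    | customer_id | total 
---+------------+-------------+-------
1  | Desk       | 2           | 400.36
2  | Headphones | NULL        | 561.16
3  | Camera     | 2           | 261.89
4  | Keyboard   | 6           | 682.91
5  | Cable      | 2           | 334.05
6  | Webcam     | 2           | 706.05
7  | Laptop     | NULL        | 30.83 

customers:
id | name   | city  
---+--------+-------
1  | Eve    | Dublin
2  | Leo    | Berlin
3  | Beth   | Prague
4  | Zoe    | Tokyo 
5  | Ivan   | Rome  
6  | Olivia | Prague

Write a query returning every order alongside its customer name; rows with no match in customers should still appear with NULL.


LEFT JOIN keeps every row from orders (the left table); where customer_id has no match in customers, the customer columns become NULL. Walk through each order:
  - order 1 (Desk): customer_id=2 -> matches Leo
  - order 2 (Headphones): customer_id=NULL, no match -> kept with NULL
  - order 3 (Camera): customer_id=2 -> matches Leo
  - order 4 (Keyboard): customer_id=6 -> matches Olivia
  - order 5 (Cable): customer_id=2 -> matches Leo
  - order 6 (Webcam): customer_id=2 -> matches Leo
  - order 7 (Laptop): customer_id=NULL, no match -> kept with NULL
All 7 rows appear; 2 have NULL customer.

SQL:
SELECT a.product, b.name AS customer
FROM orders a
LEFT JOIN customers b ON a.customer_id = b.id

Result:
product    | customer
-----------+---------
Desk       | Leo     
Headphones | NULL    
Camera     | Leo     
Keyboard   | Olivia  
Cable      | Leo     
Webcam     | Leo     
Laptop     | NULL    


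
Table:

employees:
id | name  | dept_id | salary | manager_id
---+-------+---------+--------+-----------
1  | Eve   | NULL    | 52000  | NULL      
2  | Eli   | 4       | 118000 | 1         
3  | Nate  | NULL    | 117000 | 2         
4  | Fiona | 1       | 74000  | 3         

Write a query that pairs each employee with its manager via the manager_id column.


This is a self-join: employees is joined to a second copy of itself, matching each row's manager_id to another row's id. Use LEFT JOIN so rows with manager_id=NULL are kept.
  - employee 1 (Eve): manager_id=NULL -> NULL
  - employee 2 (Eli): manager_id=1 -> Eve
  - employee 3 (Nate): manager_id=2 -> Eli
  - employee 4 (Fiona): manager_id=3 -> Nate

SQL:
SELECT a.name AS item, b.name AS manager
FROM employees a
LEFT JOIN employees b ON a.manager_id = b.id

Result:
item  | manager
------+--------
Eve   | NULL   
Eli   | Eve    
Nate  | Eli    
Fiona | Nate   


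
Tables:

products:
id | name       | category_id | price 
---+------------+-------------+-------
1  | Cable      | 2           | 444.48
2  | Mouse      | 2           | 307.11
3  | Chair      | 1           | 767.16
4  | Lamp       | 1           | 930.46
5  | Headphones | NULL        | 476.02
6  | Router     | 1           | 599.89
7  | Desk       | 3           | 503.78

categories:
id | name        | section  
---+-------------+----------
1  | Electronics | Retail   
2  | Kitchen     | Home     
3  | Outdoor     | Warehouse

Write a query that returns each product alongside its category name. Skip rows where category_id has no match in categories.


INNER JOIN keeps only products rows whose category_id matches an id in categories. Walk through each product:
  - product 1 (Cable): category_id=2 -> matches Kitchen
  - product 2 (Mouse): category_id=2 -> matches Kitchen
  - product 3 (Chair): category_id=1 -> matches Electronics
  - product 4 (Lamp): category_id=1 -> matches Electronics
  - product 5 (Headphones): category_id=NULL, no match -> dropped
  - product 6 (Router): category_id=1 -> matches Electronics
  - product 7 (Desk): category_id=3 -> matches Outdoor
So 1 of 7 rows is dropped.

SQL:
SELECT a.name, b.name AS category
FROM products a
INNER JOIN categories b ON a.category_id = b.id

Result:
name   | category   
-------+------------
Cable  | Kitchen    
Mouse  | Kitchen    
Chair  | Electronics
Lamp   | Electronics
Router | Electronics
Desk   | Outdoor    


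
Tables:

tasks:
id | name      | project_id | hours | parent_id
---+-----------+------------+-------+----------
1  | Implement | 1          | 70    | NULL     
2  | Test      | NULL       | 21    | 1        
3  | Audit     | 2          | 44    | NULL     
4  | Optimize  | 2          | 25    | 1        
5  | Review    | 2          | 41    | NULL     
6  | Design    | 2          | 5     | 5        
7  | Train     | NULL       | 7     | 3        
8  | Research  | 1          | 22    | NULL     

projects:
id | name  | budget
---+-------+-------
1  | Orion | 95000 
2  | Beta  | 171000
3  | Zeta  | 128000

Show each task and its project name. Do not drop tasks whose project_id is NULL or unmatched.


LEFT JOIN keeps every row from tasks (the left table); where project_id has no match in projects, the project columns become NULL. Walk through each task:
  - task 1 (Implement): project_id=1 -> matches Orion
  - task 2 (Test): project_id=NULL, no match -> kept with NULL
  - task 3 (Audit): project_id=2 -> matches Beta
  - task 4 (Optimize): project_id=2 -> matches Beta
  - task 5 (Review): project_id=2 -> matches Beta
  - task 6 (Design): project_id=2 -> matches Beta
  - task 7 (Train): project_id=NULL, no match -> kept with NULL
  - task 8 (Research): project_id=1 -> matches Orion
All 8 rows appear; 2 have NULL project.

SQL:
SELECT a.name, b.name AS project
FROM tasks a
LEFT JOIN projects b ON a.project_id = b.id

Result:
name      | project
----------+--------
Implement | Orion  
Test      | NULL   
Audit     | Beta   
Optimize  | Beta   
Review    | Beta   
Design    | Beta   
Train     | NULL   
Research  | Orion  


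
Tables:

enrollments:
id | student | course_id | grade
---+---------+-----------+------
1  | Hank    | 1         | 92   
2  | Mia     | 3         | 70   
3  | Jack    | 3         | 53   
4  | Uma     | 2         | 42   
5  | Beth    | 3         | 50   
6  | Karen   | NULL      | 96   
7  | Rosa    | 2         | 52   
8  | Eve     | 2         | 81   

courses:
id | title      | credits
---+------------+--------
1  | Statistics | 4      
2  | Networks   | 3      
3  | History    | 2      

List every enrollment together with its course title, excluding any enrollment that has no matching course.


INNER JOIN keeps only enrollments rows whose course_id matches an id in courses. Walk through each enrollment:
  - enrollment 1 (Hank): course_id=1 -> matches Statistics
  - enrollment 2 (Mia): course_id=3 -> matches History
  - enrollment 3 (Jack): course_id=3 -> matches History
  - enrollment 4 (Uma): course_id=2 -> matches Networks
  - enrollment 5 (Beth): course_id=3 -> matches History
  - enrollment 6 (Karen): course_id=NULL, no match -> dropped
  - enrollment 7 (Rosa): course_id=2 -> matches Networks
  - enrollment 8 (Eve): course_id=2 -> matches Networks
So 1 of 8 rows is dropped.

SQL:
SELECT a.student, b.title AS course
FROM enrollments a
INNER JOIN courses b ON a.course_id = b.id

Result:
student | course    
--------+-----------
Hank    | Statistics
Mia     | History   
Jack    | History   
Uma     | Networks  
Beth    | History   
Rosa    | Networks  
Eve     | Networks  


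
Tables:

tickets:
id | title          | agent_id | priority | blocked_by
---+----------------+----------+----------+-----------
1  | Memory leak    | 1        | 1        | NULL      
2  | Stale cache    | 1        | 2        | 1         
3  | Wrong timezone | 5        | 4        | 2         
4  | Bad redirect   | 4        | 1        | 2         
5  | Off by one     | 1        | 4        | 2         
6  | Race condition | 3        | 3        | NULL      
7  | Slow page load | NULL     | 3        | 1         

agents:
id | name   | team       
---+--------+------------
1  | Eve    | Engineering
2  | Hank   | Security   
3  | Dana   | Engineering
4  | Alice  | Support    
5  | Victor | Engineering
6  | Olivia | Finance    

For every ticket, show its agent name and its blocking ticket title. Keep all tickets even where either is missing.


Two LEFT JOINs from the same base table tickets: one to agents via agent_id, one to tickets itself via blocked_by. Both are LEFT so every ticket is preserved.
Match against agents:
  - ticket 1 (Memory leak): agent_id=1 -> matches Eve
  - ticket 2 (Stale cache): agent_id=1 -> matches Eve
  - ticket 3 (Wrong timezone): agent_id=5 -> matches Victor
  - ticket 4 (Bad redirect): agent_id=4 -> matches Alice
  - ticket 5 (Off by one): agent_id=1 -> matches Eve
  - ticket 6 (Race condition): agent_id=3 -> matches Dana
  - ticket 7 (Slow page load): agent_id=NULL, no match -> kept with NULL
Match against tickets (self):
  - ticket 1 (Memory leak): blocked_by=NULL -> NULL
  - ticket 2 (Stale cache): blocked_by=1 -> Memory leak
  - ticket 3 (Wrong timezone): blocked_by=2 -> Stale cache
  - ticket 4 (Bad redirect): blocked_by=2 -> Stale cache
  - ticket 5 (Off by one): blocked_by=2 -> Stale cache
  - ticket 6 (Race condition): blocked_by=NULL -> NULL
  - ticket 7 (Slow page load): blocked_by=1 -> Memory leak

SQL:
SELECT a.title, b.name AS agent, c.title AS blocked_by
FROM tickets a
LEFT JOIN agents b ON a.agent_id = b.id
LEFT JOIN tickets c ON a.blocked_by = c.id

Result:
title          | agent  | blocked_by 
---------------+--------+------------
Memory leak    | Eve    | NULL       
Stale cache    | Eve    | Memory leak
Wrong timezone | Victor | Stale cache
Bad redirect   | Alice  | Stale cache
Off by one     | Eve    | Stale cache
Race condition | Dana   | NULL       
Slow page load | NULL   | Memory leak


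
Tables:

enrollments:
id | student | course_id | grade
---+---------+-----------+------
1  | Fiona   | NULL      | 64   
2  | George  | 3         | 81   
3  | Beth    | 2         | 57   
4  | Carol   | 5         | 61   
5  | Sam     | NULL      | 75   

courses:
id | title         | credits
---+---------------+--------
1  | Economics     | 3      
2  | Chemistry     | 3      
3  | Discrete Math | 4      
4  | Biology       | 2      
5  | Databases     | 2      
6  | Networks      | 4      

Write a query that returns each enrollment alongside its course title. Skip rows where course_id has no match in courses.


INNER JOIN keeps only enrollments rows whose course_id matches an id in courses. Walk through each enrollment:
  - enrollment 1 (Fiona): course_id=NULL, no match -> dropped
  - enrollment 2 (George): course_id=3 -> matches Discrete Math
  - enrollment 3 (Beth): course_id=2 -> matches Chemistry
  - enrollment 4 (Carol): course_id=5 -> matches Databases
  - enrollment 5 (Sam): course_id=NULL, no match -> dropped
So 2 of 5 rows are dropped.

SQL:
SELECT a.student, b.title AS course
FROM enrollments a
INNER JOIN courses b ON a.course_id = b.id

Result:
student | course       
--------+--------------
George  | Discrete Math
Beth    | Chemistry    
Carol   | Databases    


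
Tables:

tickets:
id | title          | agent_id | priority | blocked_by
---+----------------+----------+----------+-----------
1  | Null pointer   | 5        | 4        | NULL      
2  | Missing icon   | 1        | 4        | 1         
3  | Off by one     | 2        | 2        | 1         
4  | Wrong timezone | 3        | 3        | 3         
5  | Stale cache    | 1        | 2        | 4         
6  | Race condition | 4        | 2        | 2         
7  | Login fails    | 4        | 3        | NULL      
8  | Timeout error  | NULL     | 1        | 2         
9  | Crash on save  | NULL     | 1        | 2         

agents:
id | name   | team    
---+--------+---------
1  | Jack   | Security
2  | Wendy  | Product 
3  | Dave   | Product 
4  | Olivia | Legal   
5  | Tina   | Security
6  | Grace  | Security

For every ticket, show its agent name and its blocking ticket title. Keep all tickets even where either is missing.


Two LEFT JOINs from the same base table tickets: one to agents via agent_id, one to tickets itself via blocked_by. Both are LEFT so every ticket is preserved.
Match against agents:
  - ticket 1 (Null pointer): agent_id=5 -> matches Tina
  - ticket 2 (Missing icon): agent_id=1 -> matches Jack
  - ticket 3 (Off by one): agent_id=2 -> matches Wendy
  - ticket 4 (Wrong timezone): agent_id=3 -> matches Dave
  - ticket 5 (Stale cache): agent_id=1 -> matches Jack
  - ticket 6 (Race condition): agent_id=4 -> matches Olivia
  - ticket 7 (Login fails): agent_id=4 -> matches Olivia
  - ticket 8 (Timeout error): agent_id=NULL, no match -> kept with NULL
  - ticket 9 (Crash on save): agent_id=NULL, no match -> kept with NULL
Match against tickets (self):
  - ticket 1 (Null pointer): blocked_by=NULL -> NULL
  - ticket 2 (Missing icon): blocked_by=1 -> Null pointer
  - ticket 3 (Off by one): blocked_by=1 -> Null pointer
  - ticket 4 (Wrong timezone): blocked_by=3 -> Off by one
  - ticket 5 (Stale cache): blocked_by=4 -> Wrong timezone
  - ticket 6 (Race condition): blocked_by=2 -> Missing icon
  - ticket 7 (Login fails): blocked_by=NULL -> NULL
  - ticket 8 (Timeout error): blocked_by=2 -> Missing icon
  - ticket 9 (Crash on save): blocked_by=2 -> Missing icon

SQL:
SELECT a.title, b.name AS agent, c.title AS blocked_by
FROM tickets a
LEFT JOIN agents b ON a.agent_id = b.id
LEFT JOIN tickets c ON a.blocked_by = c.id

Result:
title          | agent  | blocked_by    
---------------+--------+---------------
Null pointer   | Tina   | NULL          
Missing icon   | Jack   | Null pointer  
Off by one     | Wendy  | Null pointer  
Wrong timezone | Dave   | Off by one    
Stale cache    | Jack   | Wrong timezone
Race condition | Olivia | Missing icon  
Login fails    | Olivia | NULL          
Timeout error  | NULL   | Missing icon  
Crash on save  | NULL   | Missing icon  


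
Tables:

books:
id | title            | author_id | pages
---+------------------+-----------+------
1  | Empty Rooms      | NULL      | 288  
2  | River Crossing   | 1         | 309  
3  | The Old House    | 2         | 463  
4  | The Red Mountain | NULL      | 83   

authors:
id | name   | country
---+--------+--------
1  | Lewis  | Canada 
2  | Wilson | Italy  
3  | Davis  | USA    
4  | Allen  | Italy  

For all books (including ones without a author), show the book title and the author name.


LEFT JOIN keeps every row from books (the left table); where author_id has no match in authors, the author columns become NULL. Walk through each book:
  - book 1 (Empty Rooms): author_id=NULL, no match -> kept with NULL
  - book 2 (River Crossing): author_id=1 -> matches Lewis
  - book 3 (The Old House): author_id=2 -> matches Wilson
  - book 4 (The Red Mountain): author_id=NULL, no match -> kept with NULL
All 4 rows appear; 2 have NULL author.

SQL:
SELECT a.title, b.name AS author
FROM books a
LEFT JOIN authors b ON a.author_id = b.id

Result:
title            | author
-----------------+-------
Empty Rooms      | NULL  
River Crossing   | Lewis 
The Old House    | Wilson
The Red Mountain | NULL  


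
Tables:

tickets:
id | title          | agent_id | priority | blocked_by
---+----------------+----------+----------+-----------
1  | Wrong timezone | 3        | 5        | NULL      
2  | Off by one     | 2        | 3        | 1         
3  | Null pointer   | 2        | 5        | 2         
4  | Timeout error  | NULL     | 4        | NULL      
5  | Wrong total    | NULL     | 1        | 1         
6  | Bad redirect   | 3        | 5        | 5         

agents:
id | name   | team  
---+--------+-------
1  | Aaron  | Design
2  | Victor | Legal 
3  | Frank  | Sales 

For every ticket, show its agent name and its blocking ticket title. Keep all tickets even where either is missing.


Two LEFT JOINs from the same base table tickets: one to agents via agent_id, one to tickets itself via blocked_by. Both are LEFT so every ticket is preserved.
Match against agents:
  - ticket 1 (Wrong timezone): agent_id=3 -> matches Frank
  - ticket 2 (Off by one): agent_id=2 -> matches Victor
  - ticket 3 (Null pointer): agent_id=2 -> matches Victor
  - ticket 4 (Timeout error): agent_id=NULL, no match -> kept with NULL
  - ticket 5 (Wrong total): agent_id=NULL, no match -> kept with NULL
  - ticket 6 (Bad redirect): agent_id=3 -> matches Frank
Match against tickets (self):
  - ticket 1 (Wrong timezone): blocked_by=NULL -> NULL
  - ticket 2 (Off by one): blocked_by=1 -> Wrong timezone
  - ticket 3 (Null pointer): blocked_by=2 -> Off by one
  - ticket 4 (Timeout error): blocked_by=NULL -> NULL
  - ticket 5 (Wrong total): blocked_by=1 -> Wrong timezone
  - ticket 6 (Bad redirect): blocked_by=5 -> Wrong total

SQL:
SELECT a.title, b.name AS agent, c.title AS blocked_by
FROM tickets a
LEFT JOIN agents b ON a.agent_id = b.id
LEFT JOIN tickets c ON a.blocked_by = c.id

Result:
title          | agent  | blocked_by    
---------------+--------+---------------
Wrong timezone | Frank  | NULL          
Off by one     | Victor | Wrong timezone
Null pointer   | Victor | Off by one    
Timeout error  | NULL   | NULL          
Wrong total    | NULL   | Wrong timezone
Bad redirect   | Frank  | Wrong total   


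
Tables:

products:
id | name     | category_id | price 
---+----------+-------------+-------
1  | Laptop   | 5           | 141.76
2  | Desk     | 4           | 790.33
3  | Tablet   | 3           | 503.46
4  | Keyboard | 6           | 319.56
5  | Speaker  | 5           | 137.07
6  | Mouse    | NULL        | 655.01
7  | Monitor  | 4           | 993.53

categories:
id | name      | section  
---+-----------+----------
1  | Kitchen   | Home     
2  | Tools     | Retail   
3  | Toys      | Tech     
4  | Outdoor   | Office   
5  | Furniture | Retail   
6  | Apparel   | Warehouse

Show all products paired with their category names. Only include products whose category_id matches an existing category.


INNER JOIN keeps only products rows whose category_id matches an id in categories. Walk through each product:
  - product 1 (Laptop): category_id=5 -> matches Furniture
  - product 2 (Desk): category_id=4 -> matches Outdoor
  - product 3 (Tablet): category_id=3 -> matches Toys
  - product 4 (Keyboard): category_id=6 -> matches Apparel
  - product 5 (Speaker): category_id=5 -> matches Furniture
  - product 6 (Mouse): category_id=NULL, no match -> dropped
  - product 7 (Monitor): category_id=4 -> matches Outdoor
So 1 of 7 rows is dropped.

SQL:
SELECT a.name, b.name AS category
FROM products a
INNER JOIN categories b ON a.category_id = b.id

Result:
name     | category 
---------+----------
Laptop   | Furniture
Desk     | Outdoor  
Tablet   | Toys     
Keyboard | Apparel  
Speaker  | Furniture
Monitor  | Outdoor  


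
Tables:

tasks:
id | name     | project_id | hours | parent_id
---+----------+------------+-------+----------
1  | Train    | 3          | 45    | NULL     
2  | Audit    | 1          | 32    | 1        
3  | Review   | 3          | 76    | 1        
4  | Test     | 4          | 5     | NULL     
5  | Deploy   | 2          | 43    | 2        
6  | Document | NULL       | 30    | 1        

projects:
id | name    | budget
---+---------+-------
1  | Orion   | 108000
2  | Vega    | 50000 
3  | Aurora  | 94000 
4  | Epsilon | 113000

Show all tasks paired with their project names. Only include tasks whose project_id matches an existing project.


INNER JOIN keeps only tasks rows whose project_id matches an id in projects. Walk through each task:
  - task 1 (Train): project_id=3 -> matches Aurora
  - task 2 (Audit): project_id=1 -> matches Orion
  - task 3 (Review): project_id=3 -> matches Aurora
  - task 4 (Test): project_id=4 -> matches Epsilon
  - task 5 (Deploy): project_id=2 -> matches Vega
  - task 6 (Document): project_id=NULL, no match -> dropped
So 1 of 6 rows is dropped.

SQL:
SELECT a.name, b.name AS project
FROM tasks a
INNER JOIN projects b ON a.project_id = b.id

Result:
name   | project
-------+--------
Train  | Aurora 
Audit  | Orion  
Review | Aurora 
Test   | Epsilon
Deploy | Vega   


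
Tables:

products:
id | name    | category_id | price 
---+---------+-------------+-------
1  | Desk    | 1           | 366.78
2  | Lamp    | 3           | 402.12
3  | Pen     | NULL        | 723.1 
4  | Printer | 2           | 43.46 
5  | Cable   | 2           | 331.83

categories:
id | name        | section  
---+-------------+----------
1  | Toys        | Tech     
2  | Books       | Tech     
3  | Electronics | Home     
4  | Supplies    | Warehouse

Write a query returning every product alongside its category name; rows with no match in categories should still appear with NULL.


LEFT JOIN keeps every row from products (the left table); where category_id has no match in categories, the category columns become NULL. Walk through each product:
  - product 1 (Desk): category_id=1 -> matches Toys
  - product 2 (Lamp): category_id=3 -> matches Electronics
  - product 3 (Pen): category_id=NULL, no match -> kept with NULL
  - product 4 (Printer): category_id=2 -> matches Books
  - product 5 (Cable): category_id=2 -> matches Books
All 5 rows appear; 1 has NULL category.

SQL:
SELECT a.name, b.name AS category
FROM products a
LEFT JOIN categories b ON a.category_id = b.id

Result:
name    | category   
--------+------------
Desk    | Toys       
Lamp    | Electronics
Pen     | NULL       
Printer | Books      
Cable   | Books      


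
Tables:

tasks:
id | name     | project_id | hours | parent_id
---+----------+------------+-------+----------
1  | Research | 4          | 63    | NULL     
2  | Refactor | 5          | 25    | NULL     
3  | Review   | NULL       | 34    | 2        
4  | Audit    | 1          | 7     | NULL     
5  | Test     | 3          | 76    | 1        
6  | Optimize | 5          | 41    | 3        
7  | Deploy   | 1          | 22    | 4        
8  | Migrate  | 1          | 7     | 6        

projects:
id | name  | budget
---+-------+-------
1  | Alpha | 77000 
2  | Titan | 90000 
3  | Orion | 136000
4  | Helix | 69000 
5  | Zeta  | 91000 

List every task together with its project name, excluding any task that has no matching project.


INNER JOIN keeps only tasks rows whose project_id matches an id in projects. Walk through each task:
  - task 1 (Research): project_id=4 -> matches Helix
  - task 2 (Refactor): project_id=5 -> matches Zeta
  - task 3 (Review): project_id=NULL, no match -> dropped
  - task 4 (Audit): project_id=1 -> matches Alpha
  - task 5 (Test): project_id=3 -> matches Orion
  - task 6 (Optimize): project_id=5 -> matches Zeta
  - task 7 (Deploy): project_id=1 -> matches Alpha
  - task 8 (Migrate): project_id=1 -> matches Alpha
So 1 of 8 rows is dropped.

SQL:
SELECT a.name, b.name AS project
FROM tasks a
INNER JOIN projects b ON a.project_id = b.id

Result:
name     | project
---------+--------
Research | Helix  
Refactor | Zeta   
Audit    | Alpha  
Test     | Orion  
Optimize | Zeta   
Deploy   | Alpha  
Migrate  | Alpha  


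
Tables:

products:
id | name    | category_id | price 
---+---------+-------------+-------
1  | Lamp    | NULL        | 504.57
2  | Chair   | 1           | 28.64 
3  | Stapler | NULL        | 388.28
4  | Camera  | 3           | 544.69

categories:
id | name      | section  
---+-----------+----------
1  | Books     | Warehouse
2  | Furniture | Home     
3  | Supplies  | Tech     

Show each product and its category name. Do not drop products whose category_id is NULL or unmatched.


LEFT JOIN keeps every row from products (the left table); where category_id has no match in categories, the category columns become NULL. Walk through each product:
  - product 1 (Lamp): category_id=NULL, no match -> kept with NULL
  - product 2 (Chair): category_id=1 -> matches Books
  - product 3 (Stapler): category_id=NULL, no match -> kept with NULL
  - product 4 (Camera): category_id=3 -> matches Supplies
All 4 rows appear; 2 have NULL category.

SQL:
SELECT a.name, b.name AS category
FROM products a
LEFT JOIN categories b ON a.category_id = b.id

Result:
name    | category
--------+---------
Lamp    | NULL    
Chair   | Books   
Stapler | NULL    
Camera  | Supplies


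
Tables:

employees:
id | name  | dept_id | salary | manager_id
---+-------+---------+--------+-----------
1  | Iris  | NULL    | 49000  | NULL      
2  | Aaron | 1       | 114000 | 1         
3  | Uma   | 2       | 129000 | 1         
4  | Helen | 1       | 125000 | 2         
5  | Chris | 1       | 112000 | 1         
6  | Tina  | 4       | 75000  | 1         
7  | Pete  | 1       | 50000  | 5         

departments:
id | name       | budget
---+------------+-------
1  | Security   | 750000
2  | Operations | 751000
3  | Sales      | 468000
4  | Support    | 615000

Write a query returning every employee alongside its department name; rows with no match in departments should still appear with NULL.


LEFT JOIN keeps every row from employees (the left table); where dept_id has no match in departments, the department columns become NULL. Walk through each employee:
  - employee 1 (Iris): dept_id=NULL, no match -> kept with NULL
  - employee 2 (Aaron): dept_id=1 -> matches Security
  - employee 3 (Uma): dept_id=2 -> matches Operations
  - employee 4 (Helen): dept_id=1 -> matches Security
  - employee 5 (Chris): dept_id=1 -> matches Security
  - employee 6 (Tina): dept_id=4 -> matches Support
  - employee 7 (Pete): dept_id=1 -> matches Security
All 7 rows appear; 1 has NULL department.

SQL:
SELECT a.name, b.name AS department
FROM employees a
LEFT JOIN departments b ON a.dept_id = b.id

Result:
name  | department
------+-----------
Iris  | NULL      
Aaron | Security  
Uma   | Operations
Helen | Security  
Chris | Security  
Tina  | Support   
Pete  | Security  


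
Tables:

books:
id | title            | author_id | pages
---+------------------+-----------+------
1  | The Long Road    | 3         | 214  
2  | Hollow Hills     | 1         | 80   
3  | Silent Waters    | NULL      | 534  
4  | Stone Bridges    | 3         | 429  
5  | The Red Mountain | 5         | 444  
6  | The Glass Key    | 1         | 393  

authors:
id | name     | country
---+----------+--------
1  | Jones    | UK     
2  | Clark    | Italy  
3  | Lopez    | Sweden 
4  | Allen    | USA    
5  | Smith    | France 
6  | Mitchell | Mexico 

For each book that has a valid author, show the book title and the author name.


INNER JOIN keeps only books rows whose author_id matches an id in authors. Walk through each book:
  - book 1 (The Long Road): author_id=3 -> matches Lopez
  - book 2 (Hollow Hills): author_id=1 -> matches Jones
  - book 3 (Silent Waters): author_id=NULL, no match -> dropped
  - book 4 (Stone Bridges): author_id=3 -> matches Lopez
  - book 5 (The Red Mountain): author_id=5 -> matches Smith
  - book 6 (The Glass Key): author_id=1 -> matches Jones
So 1 of 6 rows is dropped.

SQL:
SELECT a.title, b.name AS author
FROM books a
INNER JOIN authors b ON a.author_id = b.id

Result:
title            | author
-----------------+-------
The Long Road    | Lopez 
Hollow Hills     | Jones 
Stone Bridges    | Lopez 
The Red Mountain | Smith 
The Glass Key    | Jones 


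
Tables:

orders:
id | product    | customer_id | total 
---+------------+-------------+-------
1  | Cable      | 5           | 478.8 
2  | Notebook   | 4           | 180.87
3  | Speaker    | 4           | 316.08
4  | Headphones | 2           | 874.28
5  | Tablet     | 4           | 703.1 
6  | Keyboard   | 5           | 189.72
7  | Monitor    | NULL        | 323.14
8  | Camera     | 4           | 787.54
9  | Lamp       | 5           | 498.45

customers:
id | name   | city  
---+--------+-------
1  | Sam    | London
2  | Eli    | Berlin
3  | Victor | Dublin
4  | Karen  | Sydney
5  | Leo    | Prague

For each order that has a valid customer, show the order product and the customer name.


INNER JOIN keeps only orders rows whose customer_id matches an id in customers. Walk through each order:
  - order 1 (Cable): customer_id=5 -> matches Leo
  - order 2 (Notebook): customer_id=4 -> matches Karen
  - order 3 (Speaker): customer_id=4 -> matches Karen
  - order 4 (Headphones): customer_id=2 -> matches Eli
  - order 5 (Tablet): customer_id=4 -> matches Karen
  - order 6 (Keyboard): customer_id=5 -> matches Leo
  - order 7 (Monitor): customer_id=NULL, no match -> dropped
  - order 8 (Camera): customer_id=4 -> matches Karen
  - order 9 (Lamp): customer_id=5 -> matches Leo
So 1 of 9 rows is dropped.

SQL:
SELECT a.product, b.name AS customer
FROM orders a
INNER JOIN customers b ON a.customer_id = b.id

Result:
product    | customer
-----------+---------
Cable      | Leo     
Notebook   | Karen   
Speaker    | Karen   
Headphones | Eli     
Tablet     | Karen   
Keyboard   | Leo     
Camera     | Karen   
Lamp       | Leo     


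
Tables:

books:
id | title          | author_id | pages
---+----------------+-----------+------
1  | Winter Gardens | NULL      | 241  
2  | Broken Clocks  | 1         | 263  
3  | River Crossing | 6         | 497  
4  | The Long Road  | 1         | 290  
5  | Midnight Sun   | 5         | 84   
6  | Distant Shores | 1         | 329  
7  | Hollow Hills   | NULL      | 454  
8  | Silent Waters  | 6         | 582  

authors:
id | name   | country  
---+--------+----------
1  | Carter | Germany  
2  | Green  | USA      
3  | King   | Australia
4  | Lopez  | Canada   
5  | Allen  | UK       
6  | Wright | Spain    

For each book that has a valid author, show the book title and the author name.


INNER JOIN keeps only books rows whose author_id matches an id in authors. Walk through each book:
  - book 1 (Winter Gardens): author_id=NULL, no match -> dropped
  - book 2 (Broken Clocks): author_id=1 -> matches Carter
  - book 3 (River Crossing): author_id=6 -> matches Wright
  - book 4 (The Long Road): author_id=1 -> matches Carter
  - book 5 (Midnight Sun): author_id=5 -> matches Allen
  - book 6 (Distant Shores): author_id=1 -> matches Carter
  - book 7 (Hollow Hills): author_id=NULL, no match -> dropped
  - book 8 (Silent Waters): author_id=6 -> matches Wright
So 2 of 8 rows are dropped.

SQL:
SELECT a.title, b.name AS author
FROM books a
INNER JOIN authors b ON a.author_id = b.id

Result:
title          | author
---------------+-------
Broken Clocks  | Carter
River Crossing | Wright
The Long Road  | Carter
Midnight Sun   | Allen 
Distant Shores | Carter
Silent Waters  | Wright


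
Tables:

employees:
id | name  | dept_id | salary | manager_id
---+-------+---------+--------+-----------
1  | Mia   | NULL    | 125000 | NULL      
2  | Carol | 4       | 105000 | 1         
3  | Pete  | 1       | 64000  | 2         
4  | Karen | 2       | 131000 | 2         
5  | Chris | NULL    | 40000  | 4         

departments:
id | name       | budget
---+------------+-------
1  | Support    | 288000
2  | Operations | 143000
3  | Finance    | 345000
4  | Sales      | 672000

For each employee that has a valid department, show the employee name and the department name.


INNER JOIN keeps only employees rows whose dept_id matches an id in departments. Walk through each employee:
  - employee 1 (Mia): dept_id=NULL, no match -> dropped
  - employee 2 (Carol): dept_id=4 -> matches Sales
  - employee 3 (Pete): dept_id=1 -> matches Support
  - employee 4 (Karen): dept_id=2 -> matches Operations
  - employee 5 (Chris): dept_id=NULL, no match -> dropped
So 2 of 5 rows are dropped.

SQL:
SELECT a.name, b.name AS department
FROM employees a
INNER JOIN departments b ON a.dept_id = b.id

Result:
name  | department
------+-----------
Carol | Sales     
Pete  | Support   
Karen | Operations


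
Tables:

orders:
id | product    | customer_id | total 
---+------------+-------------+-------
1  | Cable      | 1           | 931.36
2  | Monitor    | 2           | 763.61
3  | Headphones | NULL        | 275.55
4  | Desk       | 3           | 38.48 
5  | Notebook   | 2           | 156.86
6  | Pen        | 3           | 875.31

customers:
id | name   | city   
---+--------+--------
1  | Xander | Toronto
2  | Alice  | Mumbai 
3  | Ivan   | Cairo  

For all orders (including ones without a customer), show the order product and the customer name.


LEFT JOIN keeps every row from orders (the left table); where customer_id has no match in customers, the customer columns become NULL. Walk through each order:
  - order 1 (Cable): customer_id=1 -> matches Xander
  - order 2 (Monitor): customer_id=2 -> matches Alice
  - order 3 (Headphones): customer_id=NULL, no match -> kept with NULL
  - order 4 (Desk): customer_id=3 -> matches Ivan
  - order 5 (Notebook): customer_id=2 -> matches Alice
  - order 6 (Pen): customer_id=3 -> matches Ivan
All 6 rows appear; 1 has NULL customer.

SQL:
SELECT a.product, b.name AS customer
FROM orders a
LEFT JOIN customers b ON a.customer_id = b.id

Result:
product    | customer
-----------+---------
Cable      | Xander  
Monitor    | Alice   
Headphones | NULL    
Desk       | Ivan    
Notebook   | Alice   
Pen        | Ivan    


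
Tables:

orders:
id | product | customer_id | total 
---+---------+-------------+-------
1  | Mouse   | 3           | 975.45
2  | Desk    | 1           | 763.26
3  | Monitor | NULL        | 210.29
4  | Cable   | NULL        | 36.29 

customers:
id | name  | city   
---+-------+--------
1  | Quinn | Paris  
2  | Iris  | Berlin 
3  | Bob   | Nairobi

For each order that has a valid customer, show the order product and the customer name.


INNER JOIN keeps only orders rows whose customer_id matches an id in customers. Walk through each order:
  - order 1 (Mouse): customer_id=3 -> matches Bob
  - order 2 (Desk): customer_id=1 -> matches Quinn
  - order 3 (Monitor): customer_id=NULL, no match -> dropped
  - order 4 (Cable): customer_id=NULL, no match -> dropped
So 2 of 4 rows are dropped.

SQL:
SELECT a.product, b.name AS customer
FROM orders a
INNER JOIN customers b ON a.customer_id = b.id

Result:
product | customer
--------+---------
Mouse   | Bob     
Desk    | Quinn   


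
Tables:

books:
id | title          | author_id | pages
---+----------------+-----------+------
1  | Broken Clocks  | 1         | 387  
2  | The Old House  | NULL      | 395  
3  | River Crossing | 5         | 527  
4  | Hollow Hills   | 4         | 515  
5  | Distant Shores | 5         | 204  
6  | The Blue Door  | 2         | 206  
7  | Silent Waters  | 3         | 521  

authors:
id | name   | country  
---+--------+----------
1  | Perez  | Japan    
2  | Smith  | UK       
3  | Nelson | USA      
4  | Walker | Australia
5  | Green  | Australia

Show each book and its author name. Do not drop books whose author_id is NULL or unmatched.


LEFT JOIN keeps every row from books (the left table); where author_id has no match in authors, the author columns become NULL. Walk through each book:
  - book 1 (Broken Clocks): author_id=1 -> matches Perez
  - book 2 (The Old House): author_id=NULL, no match -> kept with NULL
  - book 3 (River Crossing): author_id=5 -> matches Green
  - book 4 (Hollow Hills): author_id=4 -> matches Walker
  - book 5 (Distant Shores): author_id=5 -> matches Green
  - book 6 (The Blue Door): author_id=2 -> matches Smith
  - book 7 (Silent Waters): author_id=3 -> matches Nelson
All 7 rows appear; 1 has NULL author.

SQL:
SELECT a.title, b.name AS author
FROM books a
LEFT JOIN authors b ON a.author_id = b.id

Result:
title          | author
---------------+-------
Broken Clocks  | Perez 
The Old House  | NULL  
River Crossing | Green 
Hollow Hills   | Walker
Distant Shores | Green 
The Blue Door  | Smith 
Silent Waters  | Nelson
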